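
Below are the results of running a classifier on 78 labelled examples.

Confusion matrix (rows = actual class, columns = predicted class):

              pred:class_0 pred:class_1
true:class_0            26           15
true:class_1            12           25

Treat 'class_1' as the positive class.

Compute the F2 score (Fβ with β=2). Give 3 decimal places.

0.665

Fβ = (1+β²)·TP / ((1+β²)·TP + β²·FN + FP), with β²=4
= 5·25 / (5·25 + 4·12 + 15) = 0.665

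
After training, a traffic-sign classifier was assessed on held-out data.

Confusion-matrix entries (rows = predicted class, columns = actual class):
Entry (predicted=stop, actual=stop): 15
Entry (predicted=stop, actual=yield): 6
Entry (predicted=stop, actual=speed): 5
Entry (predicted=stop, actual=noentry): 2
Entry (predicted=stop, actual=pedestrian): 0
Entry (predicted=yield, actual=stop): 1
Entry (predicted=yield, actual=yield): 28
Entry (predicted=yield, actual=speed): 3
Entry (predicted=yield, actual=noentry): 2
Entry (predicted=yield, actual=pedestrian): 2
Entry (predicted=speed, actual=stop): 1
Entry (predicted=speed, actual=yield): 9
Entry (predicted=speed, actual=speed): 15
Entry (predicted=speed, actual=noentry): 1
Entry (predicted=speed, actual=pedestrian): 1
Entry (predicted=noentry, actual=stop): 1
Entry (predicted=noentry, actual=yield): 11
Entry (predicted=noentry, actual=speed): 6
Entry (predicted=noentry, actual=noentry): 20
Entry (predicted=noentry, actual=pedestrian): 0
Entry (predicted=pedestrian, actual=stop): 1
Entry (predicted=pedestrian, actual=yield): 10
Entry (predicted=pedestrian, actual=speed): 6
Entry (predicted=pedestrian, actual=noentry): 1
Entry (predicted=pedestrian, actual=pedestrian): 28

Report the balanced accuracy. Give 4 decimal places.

0.6656

Balanced accuracy = mean of per-class recall.
  stop: recall = 15/19 = 0.78947
  yield: recall = 28/64 = 0.43750
  speed: recall = 15/35 = 0.42857
  noentry: recall = 20/26 = 0.76923
  pedestrian: recall = 28/31 = 0.90323
Mean = (0.78947 + 0.43750 + 0.42857 + 0.76923 + 0.90323) / 5 = 0.6656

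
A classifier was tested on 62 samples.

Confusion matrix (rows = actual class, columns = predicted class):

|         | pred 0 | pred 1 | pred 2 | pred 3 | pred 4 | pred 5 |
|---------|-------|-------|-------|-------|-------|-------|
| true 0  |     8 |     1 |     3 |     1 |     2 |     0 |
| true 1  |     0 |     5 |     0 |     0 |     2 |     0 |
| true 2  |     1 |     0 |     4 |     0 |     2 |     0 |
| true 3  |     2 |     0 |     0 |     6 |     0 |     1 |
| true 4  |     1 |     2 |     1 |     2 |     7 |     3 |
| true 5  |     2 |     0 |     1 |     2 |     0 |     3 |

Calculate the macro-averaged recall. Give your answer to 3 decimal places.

Per-class recall (TP/(TP+FN)):
  0: TP=8, FN=1+3+1+2+0=7 → 8/15 = 0.5333
  1: TP=5, FN=0+0+0+2+0=2 → 5/7 = 0.7143
  2: TP=4, FN=1+0+0+2+0=3 → 4/7 = 0.5714
  3: TP=6, FN=2+0+0+0+1=3 → 6/9 = 0.6667
  4: TP=7, FN=1+2+1+2+3=9 → 7/16 = 0.4375
  5: TP=3, FN=2+0+1+2+0=5 → 3/8 = 0.3750
Macro-recall = mean = (0.5333 + 0.7143 + 0.5714 + 0.6667 + 0.4375 + 0.3750) / 6 = 0.550

0.550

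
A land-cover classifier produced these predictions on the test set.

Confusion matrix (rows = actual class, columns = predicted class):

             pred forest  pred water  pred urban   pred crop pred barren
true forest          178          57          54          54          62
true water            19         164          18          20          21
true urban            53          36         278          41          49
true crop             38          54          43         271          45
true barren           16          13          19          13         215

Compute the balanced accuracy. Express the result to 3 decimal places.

0.621

Balanced accuracy = mean of per-class recall.
  forest: recall = 178/405 = 0.4395
  water: recall = 164/242 = 0.6777
  urban: recall = 278/457 = 0.6083
  crop: recall = 271/451 = 0.6009
  barren: recall = 215/276 = 0.7790
Mean = (0.4395 + 0.6777 + 0.6083 + 0.6009 + 0.7790) / 5 = 0.621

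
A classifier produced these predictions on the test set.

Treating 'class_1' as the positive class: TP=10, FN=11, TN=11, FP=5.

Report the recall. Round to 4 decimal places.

0.4762

Recall = TP/(TP+FN) = 10/(10+11) = 10/21 = 0.4762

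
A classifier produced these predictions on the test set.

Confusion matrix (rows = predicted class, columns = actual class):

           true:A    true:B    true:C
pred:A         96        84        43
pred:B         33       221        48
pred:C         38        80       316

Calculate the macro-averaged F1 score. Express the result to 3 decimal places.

0.629

Per-class F1 score (2·TP/(2·TP+FP+FN)):
  A: TP=96, FP=84+43=127, FN=33+38=71 → 192/390 = 0.4923
  B: TP=221, FP=33+48=81, FN=84+80=164 → 442/687 = 0.6434
  C: TP=316, FP=38+80=118, FN=43+48=91 → 632/841 = 0.7515
Macro-F1 score = mean = (0.4923 + 0.6434 + 0.7515) / 3 = 0.629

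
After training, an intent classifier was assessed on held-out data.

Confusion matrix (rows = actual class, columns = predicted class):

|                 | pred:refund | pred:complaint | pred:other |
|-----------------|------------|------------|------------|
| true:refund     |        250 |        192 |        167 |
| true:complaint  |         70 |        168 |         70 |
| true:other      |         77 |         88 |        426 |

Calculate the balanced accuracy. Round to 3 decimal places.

Balanced accuracy = mean of per-class recall.
  refund: recall = 250/609 = 0.4105
  complaint: recall = 168/308 = 0.5455
  other: recall = 426/591 = 0.7208
Mean = (0.4105 + 0.5455 + 0.7208) / 3 = 0.559

0.559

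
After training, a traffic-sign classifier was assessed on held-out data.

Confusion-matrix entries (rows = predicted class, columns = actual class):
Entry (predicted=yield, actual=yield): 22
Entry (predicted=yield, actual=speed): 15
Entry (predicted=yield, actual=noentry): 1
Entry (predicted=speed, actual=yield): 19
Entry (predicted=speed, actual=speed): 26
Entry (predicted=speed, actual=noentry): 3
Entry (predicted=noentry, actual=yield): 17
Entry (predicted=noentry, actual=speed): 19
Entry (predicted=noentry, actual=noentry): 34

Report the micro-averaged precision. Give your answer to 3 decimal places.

0.526

Micro-averaging pools counts across classes: ΣTP=82, ΣFP=74, ΣFN=74.
Micro-precision = TP/(TP+FP) on pooled counts = 0.526 (equals overall accuracy in single-label multiclass).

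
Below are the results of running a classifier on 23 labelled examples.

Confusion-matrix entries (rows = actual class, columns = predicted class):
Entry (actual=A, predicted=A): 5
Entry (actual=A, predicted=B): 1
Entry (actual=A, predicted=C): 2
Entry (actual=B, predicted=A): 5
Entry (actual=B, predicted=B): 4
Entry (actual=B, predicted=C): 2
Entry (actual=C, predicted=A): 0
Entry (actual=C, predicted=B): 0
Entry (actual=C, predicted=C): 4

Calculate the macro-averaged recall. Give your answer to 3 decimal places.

Per-class recall (TP/(TP+FN)):
  A: TP=5, FN=1+2=3 → 5/8 = 0.6250
  B: TP=4, FN=5+2=7 → 4/11 = 0.3636
  C: TP=4, FN=0+0=0 → 4/4 = 1.0000
Macro-recall = mean = (0.6250 + 0.3636 + 1.0000) / 3 = 0.663

0.663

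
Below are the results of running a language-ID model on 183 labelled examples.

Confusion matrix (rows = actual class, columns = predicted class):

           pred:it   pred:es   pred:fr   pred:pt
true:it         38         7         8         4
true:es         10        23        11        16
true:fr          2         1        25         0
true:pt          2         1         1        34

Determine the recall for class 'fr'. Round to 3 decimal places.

0.893

Take TP from the diagonal, FP from the rest of the 'fr' prediction marginal, FN from the rest of the 'fr' actual marginal.
recall = TP/(TP+FN).
fr: TP=25, FN=2+1+0=3 → 25/28 = 0.8929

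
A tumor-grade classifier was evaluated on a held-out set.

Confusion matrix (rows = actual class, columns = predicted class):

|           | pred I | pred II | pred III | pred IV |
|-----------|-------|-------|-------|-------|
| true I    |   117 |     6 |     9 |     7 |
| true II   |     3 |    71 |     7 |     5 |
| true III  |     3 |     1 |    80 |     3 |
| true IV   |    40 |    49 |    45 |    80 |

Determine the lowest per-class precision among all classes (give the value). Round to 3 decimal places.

0.559

Per-class precision (TP/(TP+FP)):
  I: TP=117, FP=3+3+40=46 → 117/163 = 0.7178
  II: TP=71, FP=6+1+49=56 → 71/127 = 0.5591
  III: TP=80, FP=9+7+45=61 → 80/141 = 0.5674
  IV: TP=80, FP=7+5+3=15 → 80/95 = 0.8421
Lowest is class 'II' with precision = 0.559.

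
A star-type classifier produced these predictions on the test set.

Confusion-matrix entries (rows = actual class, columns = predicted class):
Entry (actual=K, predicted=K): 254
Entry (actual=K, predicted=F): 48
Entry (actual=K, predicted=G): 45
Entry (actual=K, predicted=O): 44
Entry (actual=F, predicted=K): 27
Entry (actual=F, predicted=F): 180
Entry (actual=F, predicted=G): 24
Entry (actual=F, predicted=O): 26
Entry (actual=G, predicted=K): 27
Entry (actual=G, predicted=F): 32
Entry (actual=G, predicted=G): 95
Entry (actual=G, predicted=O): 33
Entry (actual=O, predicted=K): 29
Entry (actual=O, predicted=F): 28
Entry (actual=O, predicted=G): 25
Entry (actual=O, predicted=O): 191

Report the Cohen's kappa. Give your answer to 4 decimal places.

Observed agreement pₒ = trace/N = 720/1108 = 0.64982
Expected agreement pₑ = Σ (rowᵢ·colᵢ)/N² = (391·337 + 257·288 + 187·189 + 273·294)/1108² = 0.26179
κ = (pₒ − pₑ)/(1 − pₑ) = (0.64982 − 0.26179)/(1 − 0.26179) = 0.5256

0.5256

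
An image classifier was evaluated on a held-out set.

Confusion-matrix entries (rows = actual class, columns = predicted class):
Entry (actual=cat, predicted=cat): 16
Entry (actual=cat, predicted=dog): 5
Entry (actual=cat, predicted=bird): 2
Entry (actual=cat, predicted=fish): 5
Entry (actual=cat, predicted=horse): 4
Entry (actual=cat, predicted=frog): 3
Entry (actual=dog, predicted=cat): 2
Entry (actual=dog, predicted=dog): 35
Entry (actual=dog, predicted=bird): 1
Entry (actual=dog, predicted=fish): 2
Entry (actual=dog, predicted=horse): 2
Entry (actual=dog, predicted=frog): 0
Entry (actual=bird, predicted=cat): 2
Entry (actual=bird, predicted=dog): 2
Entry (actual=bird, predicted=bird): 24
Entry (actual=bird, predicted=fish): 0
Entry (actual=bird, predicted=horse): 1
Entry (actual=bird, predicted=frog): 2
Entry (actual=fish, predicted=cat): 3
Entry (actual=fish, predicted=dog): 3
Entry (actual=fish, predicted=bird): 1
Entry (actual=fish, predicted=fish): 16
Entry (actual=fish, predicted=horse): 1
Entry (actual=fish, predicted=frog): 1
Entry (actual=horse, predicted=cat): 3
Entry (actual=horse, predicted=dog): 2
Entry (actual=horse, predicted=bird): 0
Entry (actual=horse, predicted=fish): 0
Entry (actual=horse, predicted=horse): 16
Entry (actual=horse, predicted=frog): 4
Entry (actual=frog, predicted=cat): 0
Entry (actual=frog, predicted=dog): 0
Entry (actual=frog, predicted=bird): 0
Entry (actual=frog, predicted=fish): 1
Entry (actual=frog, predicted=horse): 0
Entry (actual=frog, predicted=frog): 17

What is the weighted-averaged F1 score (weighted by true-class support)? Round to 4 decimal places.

Per-class F1 score (2·TP/(2·TP+FP+FN)):
  cat: TP=16, FP=2+2+3+3+0=10, FN=5+2+5+4+3=19 → 32/61 = 0.52459
  dog: TP=35, FP=5+2+3+2+0=12, FN=2+1+2+2+0=7 → 70/89 = 0.78652
  bird: TP=24, FP=2+1+1+0+0=4, FN=2+2+0+1+2=7 → 48/59 = 0.81356
  fish: TP=16, FP=5+2+0+0+1=8, FN=3+3+1+1+1=9 → 32/49 = 0.65306
  horse: TP=16, FP=4+2+1+1+0=8, FN=3+2+0+0+4=9 → 32/49 = 0.65306
  frog: TP=17, FP=3+0+2+1+4=10, FN=0+0+0+1+0=1 → 34/45 = 0.75556
Weighted-F1 score = Σ (supportᵢ/N)·F1 scoreᵢ with N=176: (35/176)·0.52459 + (42/176)·0.78652 + (31/176)·0.81356 + (25/176)·0.65306 + (25/176)·0.65306 + (18/176)·0.75556 = 0.6981

0.6981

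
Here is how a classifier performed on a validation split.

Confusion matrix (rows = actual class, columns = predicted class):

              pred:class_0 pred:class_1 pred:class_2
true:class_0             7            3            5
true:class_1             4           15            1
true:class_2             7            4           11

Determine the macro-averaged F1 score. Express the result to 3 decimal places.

Per-class F1 score (2·TP/(2·TP+FP+FN)):
  class_0: TP=7, FP=4+7=11, FN=3+5=8 → 14/33 = 0.4242
  class_1: TP=15, FP=3+4=7, FN=4+1=5 → 30/42 = 0.7143
  class_2: TP=11, FP=5+1=6, FN=7+4=11 → 22/39 = 0.5641
Macro-F1 score = mean = (0.4242 + 0.7143 + 0.5641) / 3 = 0.568

0.568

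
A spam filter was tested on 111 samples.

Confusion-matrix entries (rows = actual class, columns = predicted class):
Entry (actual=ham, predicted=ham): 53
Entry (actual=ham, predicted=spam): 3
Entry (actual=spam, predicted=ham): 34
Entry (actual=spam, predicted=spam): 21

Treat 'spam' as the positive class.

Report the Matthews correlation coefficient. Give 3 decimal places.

0.399

MCC = (TP·TN − FP·FN) / √((TP+FP)(TP+FN)(TN+FP)(TN+FN))
Numerator = 21·53 − 3·34 = 1011
Denominator = √(24·55·56·87) = √6431040 = 2535.9495
MCC = 1011 / 2535.9495 = 0.399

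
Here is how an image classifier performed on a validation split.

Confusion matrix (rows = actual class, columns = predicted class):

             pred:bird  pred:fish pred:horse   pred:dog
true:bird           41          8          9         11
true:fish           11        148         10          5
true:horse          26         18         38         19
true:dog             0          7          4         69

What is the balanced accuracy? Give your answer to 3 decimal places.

0.671

Balanced accuracy = mean of per-class recall.
  bird: recall = 41/69 = 0.5942
  fish: recall = 148/174 = 0.8506
  horse: recall = 38/101 = 0.3762
  dog: recall = 69/80 = 0.8625
Mean = (0.5942 + 0.8506 + 0.3762 + 0.8625) / 4 = 0.671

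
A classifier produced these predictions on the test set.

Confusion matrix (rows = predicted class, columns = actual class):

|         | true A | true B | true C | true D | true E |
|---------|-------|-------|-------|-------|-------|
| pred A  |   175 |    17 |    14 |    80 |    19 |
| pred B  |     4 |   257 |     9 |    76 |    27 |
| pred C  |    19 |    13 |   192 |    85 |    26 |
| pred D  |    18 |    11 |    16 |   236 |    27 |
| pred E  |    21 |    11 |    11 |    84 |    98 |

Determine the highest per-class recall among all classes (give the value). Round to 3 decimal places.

0.832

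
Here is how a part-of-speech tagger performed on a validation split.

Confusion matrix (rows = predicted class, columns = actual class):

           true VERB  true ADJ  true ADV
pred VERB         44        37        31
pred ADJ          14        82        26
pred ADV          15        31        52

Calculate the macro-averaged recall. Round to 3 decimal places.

Per-class recall (TP/(TP+FN)):
  VERB: TP=44, FN=14+15=29 → 44/73 = 0.6027
  ADJ: TP=82, FN=37+31=68 → 82/150 = 0.5467
  ADV: TP=52, FN=31+26=57 → 52/109 = 0.4771
Macro-recall = mean = (0.6027 + 0.5467 + 0.4771) / 3 = 0.542

0.542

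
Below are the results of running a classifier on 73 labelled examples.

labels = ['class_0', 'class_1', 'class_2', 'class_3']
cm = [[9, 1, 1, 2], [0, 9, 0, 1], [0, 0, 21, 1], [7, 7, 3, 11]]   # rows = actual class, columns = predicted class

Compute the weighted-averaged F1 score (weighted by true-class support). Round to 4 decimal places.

0.6674

Per-class F1 score (2·TP/(2·TP+FP+FN)):
  class_0: TP=9, FP=0+0+7=7, FN=1+1+2=4 → 18/29 = 0.62069
  class_1: TP=9, FP=1+0+7=8, FN=0+0+1=1 → 18/27 = 0.66667
  class_2: TP=21, FP=1+0+3=4, FN=0+0+1=1 → 42/47 = 0.89362
  class_3: TP=11, FP=2+1+1=4, FN=7+7+3=17 → 22/43 = 0.51163
Weighted-F1 score = Σ (supportᵢ/N)·F1 scoreᵢ with N=73: (13/73)·0.62069 + (10/73)·0.66667 + (22/73)·0.89362 + (28/73)·0.51163 = 0.6674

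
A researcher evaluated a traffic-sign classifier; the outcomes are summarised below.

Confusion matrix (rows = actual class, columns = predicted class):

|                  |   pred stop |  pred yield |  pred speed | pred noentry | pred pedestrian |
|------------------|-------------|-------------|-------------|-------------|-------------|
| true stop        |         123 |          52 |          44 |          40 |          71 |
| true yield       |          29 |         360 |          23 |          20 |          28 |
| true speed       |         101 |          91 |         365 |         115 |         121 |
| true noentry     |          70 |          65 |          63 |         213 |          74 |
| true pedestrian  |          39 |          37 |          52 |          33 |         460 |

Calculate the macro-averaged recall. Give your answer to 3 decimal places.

0.559

Per-class recall (TP/(TP+FN)):
  stop: TP=123, FN=52+44+40+71=207 → 123/330 = 0.3727
  yield: TP=360, FN=29+23+20+28=100 → 360/460 = 0.7826
  speed: TP=365, FN=101+91+115+121=428 → 365/793 = 0.4603
  noentry: TP=213, FN=70+65+63+74=272 → 213/485 = 0.4392
  pedestrian: TP=460, FN=39+37+52+33=161 → 460/621 = 0.7407
Macro-recall = mean = (0.3727 + 0.7826 + 0.4603 + 0.4392 + 0.7407) / 5 = 0.559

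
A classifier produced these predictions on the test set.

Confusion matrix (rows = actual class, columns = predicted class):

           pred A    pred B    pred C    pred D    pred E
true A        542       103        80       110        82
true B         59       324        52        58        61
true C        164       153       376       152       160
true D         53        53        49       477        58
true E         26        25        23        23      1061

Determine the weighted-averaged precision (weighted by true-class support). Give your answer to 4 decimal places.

0.6426

Per-class precision (TP/(TP+FP)):
  A: TP=542, FP=59+164+53+26=302 → 542/844 = 0.64218
  B: TP=324, FP=103+153+53+25=334 → 324/658 = 0.49240
  C: TP=376, FP=80+52+49+23=204 → 376/580 = 0.64828
  D: TP=477, FP=110+58+152+23=343 → 477/820 = 0.58171
  E: TP=1061, FP=82+61+160+58=361 → 1061/1422 = 0.74613
Weighted-precision = Σ (supportᵢ/N)·precisionᵢ with N=4324: (917/4324)·0.64218 + (554/4324)·0.49240 + (1005/4324)·0.64828 + (690/4324)·0.58171 + (1158/4324)·0.74613 = 0.6426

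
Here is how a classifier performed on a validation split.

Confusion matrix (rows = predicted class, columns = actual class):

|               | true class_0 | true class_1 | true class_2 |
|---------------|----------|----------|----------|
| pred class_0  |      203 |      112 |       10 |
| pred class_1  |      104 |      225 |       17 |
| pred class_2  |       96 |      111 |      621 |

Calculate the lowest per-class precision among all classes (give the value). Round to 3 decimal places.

0.625

Per-class precision (TP/(TP+FP)):
  class_0: TP=203, FP=112+10=122 → 203/325 = 0.6246
  class_1: TP=225, FP=104+17=121 → 225/346 = 0.6503
  class_2: TP=621, FP=96+111=207 → 621/828 = 0.7500
Lowest is class 'class_0' with precision = 0.625.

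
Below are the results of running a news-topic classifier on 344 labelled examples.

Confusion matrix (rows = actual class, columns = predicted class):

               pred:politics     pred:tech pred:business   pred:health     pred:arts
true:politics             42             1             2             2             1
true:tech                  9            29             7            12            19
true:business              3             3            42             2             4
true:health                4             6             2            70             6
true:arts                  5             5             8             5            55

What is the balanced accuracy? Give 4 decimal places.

Balanced accuracy = mean of per-class recall.
  politics: recall = 42/48 = 0.87500
  tech: recall = 29/76 = 0.38158
  business: recall = 42/54 = 0.77778
  health: recall = 70/88 = 0.79545
  arts: recall = 55/78 = 0.70513
Mean = (0.87500 + 0.38158 + 0.77778 + 0.79545 + 0.70513) / 5 = 0.7070

0.7070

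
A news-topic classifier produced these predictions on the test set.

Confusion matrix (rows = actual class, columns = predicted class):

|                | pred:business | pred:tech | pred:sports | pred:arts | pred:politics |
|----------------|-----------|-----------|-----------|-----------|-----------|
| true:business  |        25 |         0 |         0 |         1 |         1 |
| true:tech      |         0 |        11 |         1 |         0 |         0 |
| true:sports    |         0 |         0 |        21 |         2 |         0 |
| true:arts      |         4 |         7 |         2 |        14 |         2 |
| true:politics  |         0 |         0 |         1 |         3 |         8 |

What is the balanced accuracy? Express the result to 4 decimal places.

Balanced accuracy = mean of per-class recall.
  business: recall = 25/27 = 0.92593
  tech: recall = 11/12 = 0.91667
  sports: recall = 21/23 = 0.91304
  arts: recall = 14/29 = 0.48276
  politics: recall = 8/12 = 0.66667
Mean = (0.92593 + 0.91667 + 0.91304 + 0.48276 + 0.66667) / 5 = 0.7810

0.7810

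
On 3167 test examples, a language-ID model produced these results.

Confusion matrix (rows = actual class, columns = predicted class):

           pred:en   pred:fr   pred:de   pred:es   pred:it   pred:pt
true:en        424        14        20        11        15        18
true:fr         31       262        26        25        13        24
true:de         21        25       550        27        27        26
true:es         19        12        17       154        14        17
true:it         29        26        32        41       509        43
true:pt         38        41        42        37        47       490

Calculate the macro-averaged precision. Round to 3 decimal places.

0.729

Per-class precision (TP/(TP+FP)):
  en: TP=424, FP=31+21+19+29+38=138 → 424/562 = 0.7544
  fr: TP=262, FP=14+25+12+26+41=118 → 262/380 = 0.6895
  de: TP=550, FP=20+26+17+32+42=137 → 550/687 = 0.8006
  es: TP=154, FP=11+25+27+41+37=141 → 154/295 = 0.5220
  it: TP=509, FP=15+13+27+14+47=116 → 509/625 = 0.8144
  pt: TP=490, FP=18+24+26+17+43=128 → 490/618 = 0.7929
Macro-precision = mean = (0.7544 + 0.6895 + 0.8006 + 0.5220 + 0.8144 + 0.7929) / 6 = 0.729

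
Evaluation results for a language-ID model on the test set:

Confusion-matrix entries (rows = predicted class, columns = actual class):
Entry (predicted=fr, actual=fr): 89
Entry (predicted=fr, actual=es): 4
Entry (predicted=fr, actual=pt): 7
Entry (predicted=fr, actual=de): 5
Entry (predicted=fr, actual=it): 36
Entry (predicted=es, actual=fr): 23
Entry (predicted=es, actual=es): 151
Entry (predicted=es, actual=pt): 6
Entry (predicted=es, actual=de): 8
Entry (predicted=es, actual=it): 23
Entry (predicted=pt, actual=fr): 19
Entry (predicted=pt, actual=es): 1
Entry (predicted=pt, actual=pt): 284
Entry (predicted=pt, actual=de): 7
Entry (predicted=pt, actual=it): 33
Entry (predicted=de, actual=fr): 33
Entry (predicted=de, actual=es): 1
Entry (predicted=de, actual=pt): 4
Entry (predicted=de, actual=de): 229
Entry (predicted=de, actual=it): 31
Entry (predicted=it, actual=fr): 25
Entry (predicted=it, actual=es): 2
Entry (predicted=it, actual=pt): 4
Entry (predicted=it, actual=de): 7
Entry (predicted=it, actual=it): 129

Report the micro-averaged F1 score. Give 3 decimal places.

0.760

Micro-averaging pools counts across classes: ΣTP=882, ΣFP=279, ΣFN=279.
Micro-F1 score = 2·TP/(2·TP+FP+FN) on pooled counts = 0.760 (equals overall accuracy in single-label multiclass).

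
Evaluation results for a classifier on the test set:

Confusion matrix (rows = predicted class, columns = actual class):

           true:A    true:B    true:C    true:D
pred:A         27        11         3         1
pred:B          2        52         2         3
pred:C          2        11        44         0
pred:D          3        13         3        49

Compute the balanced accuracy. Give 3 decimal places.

Balanced accuracy = mean of per-class recall.
  A: recall = 27/34 = 0.7941
  B: recall = 52/87 = 0.5977
  C: recall = 44/52 = 0.8462
  D: recall = 49/53 = 0.9245
Mean = (0.7941 + 0.5977 + 0.8462 + 0.9245) / 4 = 0.791

0.791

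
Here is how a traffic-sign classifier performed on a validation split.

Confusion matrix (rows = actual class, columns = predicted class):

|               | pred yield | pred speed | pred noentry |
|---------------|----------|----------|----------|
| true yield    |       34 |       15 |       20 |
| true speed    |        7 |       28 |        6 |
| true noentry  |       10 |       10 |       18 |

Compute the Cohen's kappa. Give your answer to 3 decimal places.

0.308

Observed agreement pₒ = trace/N = 80/148 = 0.5405
Expected agreement pₑ = Σ (rowᵢ·colᵢ)/N² = (69·51 + 41·53 + 38·44)/148² = 0.3362
κ = (pₒ − pₑ)/(1 − pₑ) = (0.5405 − 0.3362)/(1 − 0.3362) = 0.308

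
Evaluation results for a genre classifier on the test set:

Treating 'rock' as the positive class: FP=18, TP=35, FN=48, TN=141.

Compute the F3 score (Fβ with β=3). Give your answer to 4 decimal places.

0.4375

Fβ = (1+β²)·TP / ((1+β²)·TP + β²·FN + FP), with β²=9
= 10·35 / (10·35 + 9·48 + 18) = 0.4375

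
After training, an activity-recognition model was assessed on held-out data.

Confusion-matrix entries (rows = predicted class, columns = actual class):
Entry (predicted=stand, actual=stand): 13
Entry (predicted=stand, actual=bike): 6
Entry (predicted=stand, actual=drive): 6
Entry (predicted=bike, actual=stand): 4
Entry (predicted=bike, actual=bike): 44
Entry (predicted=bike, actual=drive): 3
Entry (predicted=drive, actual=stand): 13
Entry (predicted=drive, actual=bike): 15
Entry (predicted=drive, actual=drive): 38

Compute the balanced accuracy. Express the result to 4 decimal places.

0.6396

Balanced accuracy = mean of per-class recall.
  stand: recall = 13/30 = 0.43333
  bike: recall = 44/65 = 0.67692
  drive: recall = 38/47 = 0.80851
Mean = (0.43333 + 0.67692 + 0.80851) / 3 = 0.6396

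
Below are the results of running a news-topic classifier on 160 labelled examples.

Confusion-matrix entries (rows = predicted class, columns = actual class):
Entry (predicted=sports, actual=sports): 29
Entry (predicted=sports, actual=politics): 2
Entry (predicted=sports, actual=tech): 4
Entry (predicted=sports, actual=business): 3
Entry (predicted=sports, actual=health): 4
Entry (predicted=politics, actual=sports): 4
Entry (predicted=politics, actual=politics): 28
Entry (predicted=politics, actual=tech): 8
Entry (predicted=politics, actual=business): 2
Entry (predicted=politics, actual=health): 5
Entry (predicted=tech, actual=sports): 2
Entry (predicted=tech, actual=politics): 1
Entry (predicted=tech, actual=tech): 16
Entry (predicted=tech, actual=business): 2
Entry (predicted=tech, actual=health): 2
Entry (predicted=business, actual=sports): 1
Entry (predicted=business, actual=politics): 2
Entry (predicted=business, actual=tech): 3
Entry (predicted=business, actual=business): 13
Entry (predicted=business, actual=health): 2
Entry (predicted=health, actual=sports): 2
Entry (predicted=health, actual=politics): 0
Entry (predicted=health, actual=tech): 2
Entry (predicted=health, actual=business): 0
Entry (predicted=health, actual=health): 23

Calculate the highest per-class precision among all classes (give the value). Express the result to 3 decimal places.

0.852

Per-class precision (TP/(TP+FP)):
  sports: TP=29, FP=2+4+3+4=13 → 29/42 = 0.6905
  politics: TP=28, FP=4+8+2+5=19 → 28/47 = 0.5957
  tech: TP=16, FP=2+1+2+2=7 → 16/23 = 0.6957
  business: TP=13, FP=1+2+3+2=8 → 13/21 = 0.6190
  health: TP=23, FP=2+0+2+0=4 → 23/27 = 0.8519
Highest is class 'health' with precision = 0.852.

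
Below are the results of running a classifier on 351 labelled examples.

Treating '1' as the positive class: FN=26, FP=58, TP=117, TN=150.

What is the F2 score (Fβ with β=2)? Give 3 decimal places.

Fβ = (1+β²)·TP / ((1+β²)·TP + β²·FN + FP), with β²=4
= 5·117 / (5·117 + 4·26 + 58) = 0.783

0.783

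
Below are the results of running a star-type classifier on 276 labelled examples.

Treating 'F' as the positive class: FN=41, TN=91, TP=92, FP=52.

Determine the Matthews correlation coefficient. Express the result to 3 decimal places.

MCC = (TP·TN − FP·FN) / √((TP+FP)(TP+FN)(TN+FP)(TN+FN))
Numerator = 92·91 − 52·41 = 6240
Denominator = √(144·133·143·132) = √361513152 = 19013.4992
MCC = 6240 / 19013.4992 = 0.328

0.328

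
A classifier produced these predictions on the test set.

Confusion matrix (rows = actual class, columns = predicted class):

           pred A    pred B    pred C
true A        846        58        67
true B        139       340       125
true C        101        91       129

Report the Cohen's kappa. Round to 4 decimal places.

0.4857

Observed agreement pₒ = trace/N = 1315/1896 = 0.69357
Expected agreement pₑ = Σ (rowᵢ·colᵢ)/N² = (971·1086 + 604·489 + 321·321)/1896² = 0.40417
κ = (pₒ − pₑ)/(1 − pₑ) = (0.69357 − 0.40417)/(1 − 0.40417) = 0.4857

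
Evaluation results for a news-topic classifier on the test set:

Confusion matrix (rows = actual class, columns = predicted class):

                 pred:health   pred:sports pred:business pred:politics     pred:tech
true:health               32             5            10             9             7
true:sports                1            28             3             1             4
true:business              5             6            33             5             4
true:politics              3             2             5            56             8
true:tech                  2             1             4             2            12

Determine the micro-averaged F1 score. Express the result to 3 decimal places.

0.649

Micro-averaging pools counts across classes: ΣTP=161, ΣFP=87, ΣFN=87.
Micro-F1 score = 2·TP/(2·TP+FP+FN) on pooled counts = 0.649 (equals overall accuracy in single-label multiclass).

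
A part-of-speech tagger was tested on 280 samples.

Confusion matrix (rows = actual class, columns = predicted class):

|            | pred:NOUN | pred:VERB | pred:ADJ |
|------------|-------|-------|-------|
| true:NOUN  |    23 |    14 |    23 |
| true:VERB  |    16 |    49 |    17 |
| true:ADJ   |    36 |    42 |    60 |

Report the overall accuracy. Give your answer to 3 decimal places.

0.471

Accuracy = trace / total = (23+49+60=132) / 280 = 132/280 = 0.471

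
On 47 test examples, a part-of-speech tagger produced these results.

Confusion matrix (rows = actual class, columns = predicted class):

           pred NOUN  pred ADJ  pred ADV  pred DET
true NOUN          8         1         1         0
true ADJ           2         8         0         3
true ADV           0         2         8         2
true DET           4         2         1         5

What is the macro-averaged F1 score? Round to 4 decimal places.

0.6160

Per-class F1 score (2·TP/(2·TP+FP+FN)):
  NOUN: TP=8, FP=2+0+4=6, FN=1+1+0=2 → 16/24 = 0.66667
  ADJ: TP=8, FP=1+2+2=5, FN=2+0+3=5 → 16/26 = 0.61538
  ADV: TP=8, FP=1+0+1=2, FN=0+2+2=4 → 16/22 = 0.72727
  DET: TP=5, FP=0+3+2=5, FN=4+2+1=7 → 10/22 = 0.45455
Macro-F1 score = mean = (0.66667 + 0.61538 + 0.72727 + 0.45455) / 4 = 0.6160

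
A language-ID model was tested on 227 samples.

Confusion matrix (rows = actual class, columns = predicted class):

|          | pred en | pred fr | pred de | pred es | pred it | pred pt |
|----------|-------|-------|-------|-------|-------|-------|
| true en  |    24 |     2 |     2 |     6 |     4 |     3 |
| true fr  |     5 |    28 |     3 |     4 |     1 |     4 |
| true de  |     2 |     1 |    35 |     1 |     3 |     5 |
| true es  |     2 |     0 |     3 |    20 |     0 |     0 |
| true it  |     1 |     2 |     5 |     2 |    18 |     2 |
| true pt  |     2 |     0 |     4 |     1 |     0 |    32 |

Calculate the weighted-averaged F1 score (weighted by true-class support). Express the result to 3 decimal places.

0.690

Per-class F1 score (2·TP/(2·TP+FP+FN)):
  en: TP=24, FP=5+2+2+1+2=12, FN=2+2+6+4+3=17 → 48/77 = 0.6234
  fr: TP=28, FP=2+1+0+2+0=5, FN=5+3+4+1+4=17 → 56/78 = 0.7179
  de: TP=35, FP=2+3+3+5+4=17, FN=2+1+1+3+5=12 → 70/99 = 0.7071
  es: TP=20, FP=6+4+1+2+1=14, FN=2+0+3+0+0=5 → 40/59 = 0.6780
  it: TP=18, FP=4+1+3+0+0=8, FN=1+2+5+2+2=12 → 36/56 = 0.6429
  pt: TP=32, FP=3+4+5+0+2=14, FN=2+0+4+1+0=7 → 64/85 = 0.7529
Weighted-F1 score = Σ (supportᵢ/N)·F1 scoreᵢ with N=227: (41/227)·0.6234 + (45/227)·0.7179 + (47/227)·0.7071 + (25/227)·0.6780 + (30/227)·0.6429 + (39/227)·0.7529 = 0.690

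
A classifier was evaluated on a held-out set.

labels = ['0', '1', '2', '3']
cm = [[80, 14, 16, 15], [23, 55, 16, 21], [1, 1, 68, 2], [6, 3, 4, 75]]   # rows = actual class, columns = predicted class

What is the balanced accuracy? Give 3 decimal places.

0.729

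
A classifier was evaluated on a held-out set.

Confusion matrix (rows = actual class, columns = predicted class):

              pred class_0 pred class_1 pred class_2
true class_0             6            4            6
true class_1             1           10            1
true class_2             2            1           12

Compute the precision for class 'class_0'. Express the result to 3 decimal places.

One-vs-rest for 'class_0': TP = diagonal; FP = other classes predicted 'class_0'; FN = 'class_0' predicted as other.
precision = TP/(TP+FP).
class_0: TP=6, FP=1+2=3 → 6/9 = 0.6667

0.667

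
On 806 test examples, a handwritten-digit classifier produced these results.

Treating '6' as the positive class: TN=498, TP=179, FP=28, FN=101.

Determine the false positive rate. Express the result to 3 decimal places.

0.053

FPR = FP/(FP+TN) = 28/(28+498) = 0.053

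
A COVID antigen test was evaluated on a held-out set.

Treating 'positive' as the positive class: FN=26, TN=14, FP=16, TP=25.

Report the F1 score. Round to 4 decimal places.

0.5435

Precision = TP/(TP+FP) = 25/41 = 0.6098
Recall = TP/(TP+FN) = 25/51 = 0.4902
F1 = 2·TP/(2·TP+FP+FN) = 50/92 = 0.5435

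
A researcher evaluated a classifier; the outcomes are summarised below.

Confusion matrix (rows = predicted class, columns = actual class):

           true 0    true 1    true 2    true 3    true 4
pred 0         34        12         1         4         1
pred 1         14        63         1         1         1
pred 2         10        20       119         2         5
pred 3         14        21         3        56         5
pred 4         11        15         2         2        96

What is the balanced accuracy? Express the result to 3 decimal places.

Balanced accuracy = mean of per-class recall.
  0: recall = 34/83 = 0.4096
  1: recall = 63/131 = 0.4809
  2: recall = 119/126 = 0.9444
  3: recall = 56/65 = 0.8615
  4: recall = 96/108 = 0.8889
Mean = (0.4096 + 0.4809 + 0.9444 + 0.8615 + 0.8889) / 5 = 0.717

0.717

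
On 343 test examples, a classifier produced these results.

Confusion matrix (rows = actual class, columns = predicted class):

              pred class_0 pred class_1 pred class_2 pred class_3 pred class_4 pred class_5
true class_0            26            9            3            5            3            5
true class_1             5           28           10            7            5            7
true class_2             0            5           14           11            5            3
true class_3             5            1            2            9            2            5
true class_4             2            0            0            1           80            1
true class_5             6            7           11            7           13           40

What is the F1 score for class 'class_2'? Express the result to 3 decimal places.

F1 score = 2·TP/(2·TP+FP+FN).
class_2: TP=14, FP=3+10+2+0+11=26, FN=0+5+11+5+3=24 → 28/78 = 0.3590

0.359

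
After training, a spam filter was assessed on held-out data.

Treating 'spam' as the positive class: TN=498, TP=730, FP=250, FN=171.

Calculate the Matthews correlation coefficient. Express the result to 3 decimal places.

0.483

MCC = (TP·TN − FP·FN) / √((TP+FP)(TP+FN)(TN+FP)(TN+FN))
Numerator = 730·498 − 250·171 = 320790
Denominator = √(980·901·748·669) = √441853787760 = 664720.8345
MCC = 320790 / 664720.8345 = 0.483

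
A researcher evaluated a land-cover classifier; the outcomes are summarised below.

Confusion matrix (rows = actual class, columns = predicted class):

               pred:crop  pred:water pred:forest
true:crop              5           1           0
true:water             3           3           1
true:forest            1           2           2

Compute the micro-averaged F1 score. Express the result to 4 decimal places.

Micro-averaging pools counts across classes: ΣTP=10, ΣFP=8, ΣFN=8.
Micro-F1 score = 2·TP/(2·TP+FP+FN) on pooled counts = 0.5556 (equals overall accuracy in single-label multiclass).

0.5556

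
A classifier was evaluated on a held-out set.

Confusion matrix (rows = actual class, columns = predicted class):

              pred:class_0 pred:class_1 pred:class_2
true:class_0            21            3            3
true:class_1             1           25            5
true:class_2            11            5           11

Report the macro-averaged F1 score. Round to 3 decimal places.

0.653

Per-class F1 score (2·TP/(2·TP+FP+FN)):
  class_0: TP=21, FP=1+11=12, FN=3+3=6 → 42/60 = 0.7000
  class_1: TP=25, FP=3+5=8, FN=1+5=6 → 50/64 = 0.7813
  class_2: TP=11, FP=3+5=8, FN=11+5=16 → 22/46 = 0.4783
Macro-F1 score = mean = (0.7000 + 0.7813 + 0.4783) / 3 = 0.653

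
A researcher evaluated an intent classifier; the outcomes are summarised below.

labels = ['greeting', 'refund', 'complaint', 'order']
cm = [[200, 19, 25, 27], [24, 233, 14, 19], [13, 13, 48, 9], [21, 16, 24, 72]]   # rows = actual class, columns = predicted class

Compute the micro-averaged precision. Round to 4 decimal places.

0.7117

Micro-averaging pools counts across classes: ΣTP=553, ΣFP=224, ΣFN=224.
Micro-precision = TP/(TP+FP) on pooled counts = 0.7117 (equals overall accuracy in single-label multiclass).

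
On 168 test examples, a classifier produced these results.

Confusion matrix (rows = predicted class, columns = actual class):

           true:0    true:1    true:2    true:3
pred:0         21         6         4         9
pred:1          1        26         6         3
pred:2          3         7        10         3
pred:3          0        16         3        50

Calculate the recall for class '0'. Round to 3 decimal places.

Treat '0' as positive and all other classes as negative.
recall = TP/(TP+FN).
0: TP=21, FN=1+3+0=4 → 21/25 = 0.8400

0.840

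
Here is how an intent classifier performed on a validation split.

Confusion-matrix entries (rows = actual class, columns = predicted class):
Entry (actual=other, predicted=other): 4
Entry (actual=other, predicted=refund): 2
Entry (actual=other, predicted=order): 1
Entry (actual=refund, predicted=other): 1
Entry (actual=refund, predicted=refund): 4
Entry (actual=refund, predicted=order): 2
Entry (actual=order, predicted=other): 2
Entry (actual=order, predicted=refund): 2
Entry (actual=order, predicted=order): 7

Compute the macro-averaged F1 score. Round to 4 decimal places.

Per-class F1 score (2·TP/(2·TP+FP+FN)):
  other: TP=4, FP=1+2=3, FN=2+1=3 → 8/14 = 0.57143
  refund: TP=4, FP=2+2=4, FN=1+2=3 → 8/15 = 0.53333
  order: TP=7, FP=1+2=3, FN=2+2=4 → 14/21 = 0.66667
Macro-F1 score = mean = (0.57143 + 0.53333 + 0.66667) / 3 = 0.5905

0.5905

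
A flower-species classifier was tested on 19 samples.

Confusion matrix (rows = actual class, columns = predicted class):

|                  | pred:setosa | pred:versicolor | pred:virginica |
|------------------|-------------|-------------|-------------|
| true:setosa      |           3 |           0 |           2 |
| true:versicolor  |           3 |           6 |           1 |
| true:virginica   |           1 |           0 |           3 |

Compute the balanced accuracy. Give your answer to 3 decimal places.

Balanced accuracy = mean of per-class recall.
  setosa: recall = 3/5 = 0.6000
  versicolor: recall = 6/10 = 0.6000
  virginica: recall = 3/4 = 0.7500
Mean = (0.6000 + 0.6000 + 0.7500) / 3 = 0.650

0.650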